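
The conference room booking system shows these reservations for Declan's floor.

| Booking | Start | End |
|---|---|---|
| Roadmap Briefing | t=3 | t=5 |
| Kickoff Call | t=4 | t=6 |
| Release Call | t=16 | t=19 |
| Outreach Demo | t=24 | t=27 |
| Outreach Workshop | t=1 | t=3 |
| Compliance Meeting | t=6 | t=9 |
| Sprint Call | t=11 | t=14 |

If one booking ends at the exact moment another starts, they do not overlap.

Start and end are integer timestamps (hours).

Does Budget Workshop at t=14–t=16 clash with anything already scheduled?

Outreach Workshop: ends t=3 at or before Budget Workshop starts t=14 → clear.
Roadmap Briefing: ends t=5 at or before Budget Workshop starts t=14 → clear.
Kickoff Call: ends t=6 at or before Budget Workshop starts t=14 → clear.
Compliance Meeting: ends t=9 at or before Budget Workshop starts t=14 → clear.
Sprint Call: ends t=14 at or before Budget Workshop starts t=14 → clear.
Release Call: starts t=16 at or after Budget Workshop ends t=16 → clear.
Outreach Demo: starts t=24 at or after Budget Workshop ends t=16 → clear.

No — it doesn't clash with anything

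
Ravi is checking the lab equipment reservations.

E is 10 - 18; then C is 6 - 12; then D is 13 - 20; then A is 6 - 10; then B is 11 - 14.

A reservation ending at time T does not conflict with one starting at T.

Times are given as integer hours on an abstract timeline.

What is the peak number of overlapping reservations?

Walk through starts and ends in time order (an end at T is processed before a start at T):
6 start A → 1
6 start C → 2
10 end A → 1
10 start E → 2
11 start B → 3
12 end C → 2
13 start D → 3
14 end B → 2
18 end E → 1
20 end D → 0
Peak is 3, at 11 (B, C, E).

3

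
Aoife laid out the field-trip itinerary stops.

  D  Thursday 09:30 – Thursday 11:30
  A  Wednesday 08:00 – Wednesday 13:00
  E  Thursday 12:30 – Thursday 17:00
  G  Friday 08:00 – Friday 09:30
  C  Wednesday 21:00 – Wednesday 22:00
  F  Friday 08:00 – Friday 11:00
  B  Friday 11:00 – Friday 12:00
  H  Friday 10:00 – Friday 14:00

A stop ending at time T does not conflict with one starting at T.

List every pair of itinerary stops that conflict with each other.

B & H, F & G, F & H

Check each pair: they overlap iff neither finishes before the other starts.
Sorted by start: A, C, D, E, F, G, H, B.
C starts after A ends — done with A.
D starts after C ends — done with C.
E starts after D ends — done with D.
F starts after E ends — done with E.
G starts before F ends → F and G overlap.
H starts before F ends → F and H overlap.
B starts exactly when F ends (back-to-back, no overlap).
H starts after G ends — done with G.
B starts before H ends → H and B overlap.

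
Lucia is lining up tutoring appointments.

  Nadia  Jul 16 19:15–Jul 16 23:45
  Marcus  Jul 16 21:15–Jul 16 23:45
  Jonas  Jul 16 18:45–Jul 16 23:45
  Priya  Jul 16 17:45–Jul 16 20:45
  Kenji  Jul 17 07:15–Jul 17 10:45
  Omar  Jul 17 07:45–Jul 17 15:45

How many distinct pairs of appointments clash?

6

Sorted by start: Priya, Jonas, Nadia, Marcus, Kenji, Omar.
Jonas starts before Priya ends → Priya and Jonas overlap.
Nadia starts before Priya ends → Priya and Nadia overlap.
Marcus starts after Priya ends, so Priya has no further overlaps.
Nadia starts before Jonas ends → Jonas and Nadia overlap.
Marcus starts before Jonas ends → Jonas and Marcus overlap.
Kenji starts after Jonas ends, so Jonas has no further overlaps.
Marcus starts before Nadia ends → Nadia and Marcus overlap.
Kenji starts after Nadia ends, so Nadia has no further overlaps.
Kenji starts after Marcus ends, so Marcus has no further overlaps.
Omar starts before Kenji ends → Kenji and Omar overlap.
Overlapping pairs: Jonas & Marcus, Jonas & Nadia, Jonas & Priya, Kenji & Omar, Marcus & Nadia, Nadia & Priya — 6 in total.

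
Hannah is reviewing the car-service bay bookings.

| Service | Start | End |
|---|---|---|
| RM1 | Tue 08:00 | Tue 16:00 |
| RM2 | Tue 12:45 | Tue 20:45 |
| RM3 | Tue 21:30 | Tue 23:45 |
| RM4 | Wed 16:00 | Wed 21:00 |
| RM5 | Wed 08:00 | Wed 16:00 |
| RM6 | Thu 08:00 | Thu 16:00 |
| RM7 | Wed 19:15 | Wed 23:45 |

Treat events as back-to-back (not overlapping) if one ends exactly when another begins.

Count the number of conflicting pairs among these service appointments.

Sorted by start: RM1, RM2, RM3, RM5, RM4, RM7, RM6.
RM2 starts before RM1 ends → RM1 and RM2 overlap.
RM3 starts after RM1 ends; RM1 is clear from here.
RM3 starts after RM2 ends; RM2 is clear from here.
RM5 starts after RM3 ends; RM3 is clear from here.
RM4 starts exactly when RM5 ends (back-to-back, no overlap); RM5 is clear from here.
RM7 starts before RM4 ends → RM4 and RM7 overlap.
RM6 starts after RM4 ends.
RM6 starts after RM7 ends.
Overlapping pairs: RM1 & RM2, RM4 & RM7 — 2 in total.

2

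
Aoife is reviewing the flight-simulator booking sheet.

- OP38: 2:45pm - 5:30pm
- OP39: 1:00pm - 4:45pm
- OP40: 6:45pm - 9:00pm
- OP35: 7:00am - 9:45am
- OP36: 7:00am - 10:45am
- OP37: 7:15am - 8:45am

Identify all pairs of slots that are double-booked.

OP35 & OP36, OP35 & OP37, OP36 & OP37, OP38 & OP39

Sorted by start: OP35, OP36, OP37, OP39, OP38, OP40.
OP36 starts before OP35 ends → OP35 and OP36 overlap.
OP37 starts before OP35 ends → OP35 and OP37 overlap.
OP39 starts after OP35 ends; OP35 is clear from here.
OP37 starts before OP36 ends → OP36 and OP37 overlap.
OP39 starts after OP36 ends; OP36 is clear from here.
OP39 starts after OP37 ends; OP37 is clear from here.
OP38 starts before OP39 ends → OP39 and OP38 overlap.
OP40 starts after OP39 ends.
OP40 starts after OP38 ends.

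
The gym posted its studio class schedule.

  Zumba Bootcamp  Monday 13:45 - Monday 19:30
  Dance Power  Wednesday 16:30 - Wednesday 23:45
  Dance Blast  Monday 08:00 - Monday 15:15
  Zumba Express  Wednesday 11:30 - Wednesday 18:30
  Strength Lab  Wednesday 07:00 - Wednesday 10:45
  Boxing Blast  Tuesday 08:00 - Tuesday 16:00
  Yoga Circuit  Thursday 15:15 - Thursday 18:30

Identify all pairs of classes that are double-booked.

Sorted by start: Dance Blast, Zumba Bootcamp, Boxing Blast, Strength Lab, Zumba Express, Dance Power, Yoga Circuit.
Zumba Bootcamp starts before Dance Blast ends → Dance Blast and Zumba Bootcamp overlap.
Boxing Blast starts after Dance Blast ends, so Dance Blast has no further overlaps.
Boxing Blast starts after Zumba Bootcamp ends, so Zumba Bootcamp has no further overlaps.
Strength Lab starts after Boxing Blast ends, so Boxing Blast has no further overlaps.
Zumba Express starts after Strength Lab ends, so Strength Lab has no further overlaps.
Dance Power starts before Zumba Express ends → Zumba Express and Dance Power overlap.
Yoga Circuit starts after Zumba Express ends.
Yoga Circuit starts after Dance Power ends.

Dance Blast & Zumba Bootcamp, Dance Power & Zumba Express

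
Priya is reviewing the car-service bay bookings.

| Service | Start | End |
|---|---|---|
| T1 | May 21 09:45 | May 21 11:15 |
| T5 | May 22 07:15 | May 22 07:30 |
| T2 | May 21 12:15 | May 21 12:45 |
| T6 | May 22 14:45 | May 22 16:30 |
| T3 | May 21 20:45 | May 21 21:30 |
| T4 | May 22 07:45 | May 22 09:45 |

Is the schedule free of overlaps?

Yes

Sorted by start: T1, T2, T3, T5, T4, T6.
T2 starts after T1 ends — done with T1.
T3 starts after T2 ends — done with T2.
T5 starts after T3 ends — done with T3.
T4 starts after T5 ends — done with T5.
T6 starts after T4 ends.
Every pair is clear; the schedule has no overlaps.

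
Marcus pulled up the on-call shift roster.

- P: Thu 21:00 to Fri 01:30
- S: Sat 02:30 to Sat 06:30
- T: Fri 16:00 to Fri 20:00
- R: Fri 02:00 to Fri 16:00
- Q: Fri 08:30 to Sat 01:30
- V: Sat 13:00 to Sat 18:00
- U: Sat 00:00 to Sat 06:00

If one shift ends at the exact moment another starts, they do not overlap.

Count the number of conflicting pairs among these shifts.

4

Sorted by start: P, R, Q, T, U, S, V.
R starts after P ends — done with P.
Q starts before R ends → R and Q overlap.
T starts exactly when R ends (back-to-back, no overlap) — done with R.
T starts before Q ends → Q and T overlap.
U starts before Q ends → Q and U overlap.
S starts after Q ends — done with Q.
U starts after T ends — done with T.
S starts before U ends → U and S overlap.
V starts after U ends.
V starts after S ends.
Overlapping pairs: Q & R, Q & T, Q & U, S & U — 4 in total.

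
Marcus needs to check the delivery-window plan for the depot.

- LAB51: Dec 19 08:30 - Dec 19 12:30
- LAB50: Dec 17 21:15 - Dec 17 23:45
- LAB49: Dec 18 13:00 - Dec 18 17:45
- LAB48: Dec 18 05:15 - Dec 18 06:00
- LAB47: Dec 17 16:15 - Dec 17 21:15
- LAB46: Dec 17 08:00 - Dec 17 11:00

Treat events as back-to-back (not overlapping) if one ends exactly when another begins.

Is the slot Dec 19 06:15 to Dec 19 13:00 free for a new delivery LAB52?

No — it overlaps LAB51

LAB46: ends Dec 17 11:00 at or before LAB52 starts Dec 19 06:15 → clear.
LAB47: ends Dec 17 21:15 at or before LAB52 starts Dec 19 06:15 → clear.
LAB50: ends Dec 17 23:45 at or before LAB52 starts Dec 19 06:15 → clear.
LAB48: ends Dec 18 06:00 at or before LAB52 starts Dec 19 06:15 → clear.
LAB49: ends Dec 18 17:45 at or before LAB52 starts Dec 19 06:15 → clear.
LAB51: starts Dec 19 08:30 before LAB52 ends Dec 19 13:00, and ends Dec 19 12:30 after LAB52 starts Dec 19 06:15 → overlap.
LAB52 overlaps LAB51.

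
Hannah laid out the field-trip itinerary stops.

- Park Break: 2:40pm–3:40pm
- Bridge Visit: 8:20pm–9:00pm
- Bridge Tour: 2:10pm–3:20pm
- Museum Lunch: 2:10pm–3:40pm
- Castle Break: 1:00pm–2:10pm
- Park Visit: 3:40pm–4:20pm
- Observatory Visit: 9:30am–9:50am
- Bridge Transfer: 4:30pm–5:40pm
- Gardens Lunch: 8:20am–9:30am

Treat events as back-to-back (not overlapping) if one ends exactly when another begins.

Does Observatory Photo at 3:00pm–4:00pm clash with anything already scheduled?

Yes — it overlaps Bridge Tour, Museum Lunch, Park Break, Park Visit

Gardens Lunch: ends 9:30am at or before Observatory Photo starts 3:00pm → clear.
Observatory Visit: ends 9:50am at or before Observatory Photo starts 3:00pm → clear.
Castle Break: ends 2:10pm at or before Observatory Photo starts 3:00pm → clear.
Museum Lunch: starts 2:10pm before Observatory Photo ends 4:00pm, and ends 3:40pm after Observatory Photo starts 3:00pm → overlap.
Bridge Tour: starts 2:10pm before Observatory Photo ends 4:00pm, and ends 3:20pm after Observatory Photo starts 3:00pm → overlap.
Park Break: starts 2:40pm before Observatory Photo ends 4:00pm, and ends 3:40pm after Observatory Photo starts 3:00pm → overlap.
Park Visit: starts 3:40pm before Observatory Photo ends 4:00pm, and ends 4:20pm after Observatory Photo starts 3:00pm → overlap.
Bridge Transfer: starts 4:30pm at or after Observatory Photo ends 4:00pm → clear.
Bridge Visit: starts 8:20pm at or after Observatory Photo ends 4:00pm → clear.
Observatory Photo overlaps Park Visit, Museum Lunch, Bridge Tour, Park Break.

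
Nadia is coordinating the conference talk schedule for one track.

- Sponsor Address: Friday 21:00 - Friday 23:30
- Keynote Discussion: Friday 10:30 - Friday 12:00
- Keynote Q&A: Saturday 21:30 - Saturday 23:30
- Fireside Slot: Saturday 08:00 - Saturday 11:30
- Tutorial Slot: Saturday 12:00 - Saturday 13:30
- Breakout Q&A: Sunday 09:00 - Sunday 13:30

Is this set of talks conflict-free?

Yes

Sorted by start: Keynote Discussion, Sponsor Address, Fireside Slot, Tutorial Slot, Keynote Q&A, Breakout Q&A.
Sponsor Address starts after Keynote Discussion ends, so Keynote Discussion has no further overlaps.
Fireside Slot starts after Sponsor Address ends, so Sponsor Address has no further overlaps.
Tutorial Slot starts after Fireside Slot ends, so Fireside Slot has no further overlaps.
Keynote Q&A starts after Tutorial Slot ends, so Tutorial Slot has no further overlaps.
Breakout Q&A starts after Keynote Q&A ends.
Every pair is clear; the schedule has no overlaps.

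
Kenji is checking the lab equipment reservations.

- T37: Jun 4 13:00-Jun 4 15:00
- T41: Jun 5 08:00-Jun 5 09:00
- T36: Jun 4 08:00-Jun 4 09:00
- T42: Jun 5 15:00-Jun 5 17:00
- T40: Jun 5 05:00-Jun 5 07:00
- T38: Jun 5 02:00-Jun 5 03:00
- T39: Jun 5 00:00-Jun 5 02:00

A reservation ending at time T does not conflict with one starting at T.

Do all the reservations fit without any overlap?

Yes

Sorted by start: T36, T37, T39, T38, T40, T41, T42.
T37 starts after T36 ends, so nothing later overlaps T36 either.
T39 starts after T37 ends, so nothing later overlaps T37 either.
T38 starts exactly when T39 ends (back-to-back, no overlap), so nothing later overlaps T39 either.
T40 starts after T38 ends, so nothing later overlaps T38 either.
T41 starts after T40 ends, so nothing later overlaps T40 either.
T42 starts after T41 ends.
Every pair is clear; the schedule has no overlaps.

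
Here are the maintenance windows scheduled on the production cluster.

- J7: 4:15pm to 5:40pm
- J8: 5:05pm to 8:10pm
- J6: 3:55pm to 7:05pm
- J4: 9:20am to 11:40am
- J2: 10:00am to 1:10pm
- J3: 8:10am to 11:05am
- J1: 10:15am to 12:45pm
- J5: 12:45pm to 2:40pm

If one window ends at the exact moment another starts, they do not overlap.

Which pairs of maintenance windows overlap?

J1 & J2, J1 & J3, J1 & J4, J2 & J3, J2 & J4, J2 & J5, J3 & J4, J6 & J7, J6 & J8, J7 & J8

Check each pair: they overlap iff neither finishes before the other starts.
Sorted by start: J3, J4, J2, J1, J5, J6, J7, J8.
J4 starts before J3 ends → J3 and J4 overlap.
J2 starts before J3 ends → J3 and J2 overlap.
J1 starts before J3 ends → J3 and J1 overlap.
J5 starts after J3 ends, so nothing later overlaps J3 either.
J2 starts before J4 ends → J4 and J2 overlap.
J1 starts before J4 ends → J4 and J1 overlap.
J5 starts after J4 ends, so nothing later overlaps J4 either.
J1 starts before J2 ends → J2 and J1 overlap.
J5 starts before J2 ends → J2 and J5 overlap.
J6 starts after J2 ends, so nothing later overlaps J2 either.
J5 starts exactly when J1 ends (back-to-back, no overlap), so nothing later overlaps J1 either.
J6 starts after J5 ends, so nothing later overlaps J5 either.
J7 starts before J6 ends → J6 and J7 overlap.
J8 starts before J6 ends → J6 and J8 overlap.
J8 starts before J7 ends → J7 and J8 overlap.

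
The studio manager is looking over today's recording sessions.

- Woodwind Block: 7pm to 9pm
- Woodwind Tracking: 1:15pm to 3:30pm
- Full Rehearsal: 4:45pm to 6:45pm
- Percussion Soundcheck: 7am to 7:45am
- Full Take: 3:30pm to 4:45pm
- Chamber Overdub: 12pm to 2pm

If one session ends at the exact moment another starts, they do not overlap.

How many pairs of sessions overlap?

Sorted by start: Percussion Soundcheck, Chamber Overdub, Woodwind Tracking, Full Take, Full Rehearsal, Woodwind Block.
Chamber Overdub starts after Percussion Soundcheck ends, so Percussion Soundcheck has no further overlaps.
Woodwind Tracking starts before Chamber Overdub ends → Chamber Overdub and Woodwind Tracking overlap.
Full Take starts after Chamber Overdub ends, so Chamber Overdub has no further overlaps.
Full Take starts exactly when Woodwind Tracking ends (back-to-back, no overlap), so Woodwind Tracking has no further overlaps.
Full Rehearsal starts exactly when Full Take ends (back-to-back, no overlap), so Full Take has no further overlaps.
Woodwind Block starts after Full Rehearsal ends.
Overlapping pairs: Chamber Overdub & Woodwind Tracking — 1 in total.

1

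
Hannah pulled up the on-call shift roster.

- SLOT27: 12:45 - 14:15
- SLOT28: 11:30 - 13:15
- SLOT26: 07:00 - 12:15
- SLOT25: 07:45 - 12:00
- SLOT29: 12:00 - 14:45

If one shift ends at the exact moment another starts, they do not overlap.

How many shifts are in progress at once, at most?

3

Walk through starts and ends in time order (an end at T is processed before a start at T):
07:00 start SLOT26 → 1
07:45 start SLOT25 → 2
11:30 start SLOT28 → 3
12:00 end SLOT25 → 2
12:00 start SLOT29 → 3
12:15 end SLOT26 → 2
12:45 start SLOT27 → 3
13:15 end SLOT28 → 2
14:15 end SLOT27 → 1
14:45 end SLOT29 → 0
Peak is 3, at 11:30 (SLOT25, SLOT26, SLOT28).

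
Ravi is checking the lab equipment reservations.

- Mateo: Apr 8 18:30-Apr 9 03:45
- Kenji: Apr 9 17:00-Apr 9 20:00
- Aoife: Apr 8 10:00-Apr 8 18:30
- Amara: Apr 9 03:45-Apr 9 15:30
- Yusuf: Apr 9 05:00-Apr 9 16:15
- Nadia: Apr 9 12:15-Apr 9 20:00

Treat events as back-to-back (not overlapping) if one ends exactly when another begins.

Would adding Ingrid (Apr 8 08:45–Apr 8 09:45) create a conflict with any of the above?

No — it doesn't clash with anything

Aoife: starts Apr 8 10:00 at or after Ingrid ends Apr 8 09:45 → clear.
Mateo: starts Apr 8 18:30 at or after Ingrid ends Apr 8 09:45 → clear.
Amara: starts Apr 9 03:45 at or after Ingrid ends Apr 8 09:45 → clear.
Yusuf: starts Apr 9 05:00 at or after Ingrid ends Apr 8 09:45 → clear.
Nadia: starts Apr 9 12:15 at or after Ingrid ends Apr 8 09:45 → clear.
Kenji: starts Apr 9 17:00 at or after Ingrid ends Apr 8 09:45 → clear.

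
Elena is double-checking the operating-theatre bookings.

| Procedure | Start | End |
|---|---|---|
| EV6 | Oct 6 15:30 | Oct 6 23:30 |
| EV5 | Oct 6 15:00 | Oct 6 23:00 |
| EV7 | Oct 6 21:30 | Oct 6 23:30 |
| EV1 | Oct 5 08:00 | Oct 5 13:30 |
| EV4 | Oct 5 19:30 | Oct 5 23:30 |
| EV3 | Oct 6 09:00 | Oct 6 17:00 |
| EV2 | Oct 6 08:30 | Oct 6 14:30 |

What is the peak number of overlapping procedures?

Walk through starts and ends in time order (an end at T is processed before a start at T):
Oct 5 08:00 start EV1 → 1
Oct 5 13:30 end EV1 → 0
Oct 5 19:30 start EV4 → 1
Oct 5 23:30 end EV4 → 0
Oct 6 08:30 start EV2 → 1
Oct 6 09:00 start EV3 → 2
Oct 6 14:30 end EV2 → 1
Oct 6 15:00 start EV5 → 2
Oct 6 15:30 start EV6 → 3
Oct 6 17:00 end EV3 → 2
Oct 6 21:30 start EV7 → 3
Oct 6 23:00 end EV5 → 2
Oct 6 23:30 end EV6 → 1
Oct 6 23:30 end EV7 → 0
Peak is 3, at Oct 6 15:30 (EV3, EV5, EV6).

3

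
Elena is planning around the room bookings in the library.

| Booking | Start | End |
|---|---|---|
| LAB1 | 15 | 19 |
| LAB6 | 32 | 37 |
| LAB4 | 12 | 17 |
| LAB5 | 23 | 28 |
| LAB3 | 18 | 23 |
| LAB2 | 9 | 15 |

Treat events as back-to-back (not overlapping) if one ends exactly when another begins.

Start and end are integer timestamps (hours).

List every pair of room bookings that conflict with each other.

Sorted by start: LAB2, LAB4, LAB1, LAB3, LAB5, LAB6.
LAB4 starts before LAB2 ends → LAB2 and LAB4 overlap.
LAB1 starts exactly when LAB2 ends (back-to-back, no overlap), so nothing later overlaps LAB2 either.
LAB1 starts before LAB4 ends → LAB4 and LAB1 overlap.
LAB3 starts after LAB4 ends, so nothing later overlaps LAB4 either.
LAB3 starts before LAB1 ends → LAB1 and LAB3 overlap.
LAB5 starts after LAB1 ends, so nothing later overlaps LAB1 either.
LAB5 starts exactly when LAB3 ends (back-to-back, no overlap), so nothing later overlaps LAB3 either.
LAB6 starts after LAB5 ends.

LAB1 & LAB3, LAB1 & LAB4, LAB2 & LAB4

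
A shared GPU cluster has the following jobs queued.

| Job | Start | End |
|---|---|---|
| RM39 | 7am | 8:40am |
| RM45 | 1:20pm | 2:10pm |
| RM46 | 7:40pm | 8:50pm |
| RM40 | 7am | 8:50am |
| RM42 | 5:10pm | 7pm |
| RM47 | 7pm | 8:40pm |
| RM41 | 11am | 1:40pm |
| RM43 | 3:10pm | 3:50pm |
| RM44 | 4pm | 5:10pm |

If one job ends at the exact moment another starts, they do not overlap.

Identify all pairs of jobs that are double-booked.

RM39 & RM40, RM41 & RM45, RM46 & RM47

Sorted by start: RM39, RM40, RM41, RM45, RM43, RM44, RM42, RM47, RM46.
RM40 starts before RM39 ends → RM39 and RM40 overlap.
RM41 starts after RM39 ends, so nothing later overlaps RM39 either.
RM41 starts after RM40 ends, so nothing later overlaps RM40 either.
RM45 starts before RM41 ends → RM41 and RM45 overlap.
RM43 starts after RM41 ends, so nothing later overlaps RM41 either.
RM43 starts after RM45 ends, so nothing later overlaps RM45 either.
RM44 starts after RM43 ends, so nothing later overlaps RM43 either.
RM42 starts exactly when RM44 ends (back-to-back, no overlap), so nothing later overlaps RM44 either.
RM47 starts exactly when RM42 ends (back-to-back, no overlap), so nothing later overlaps RM42 either.
RM46 starts before RM47 ends → RM47 and RM46 overlap.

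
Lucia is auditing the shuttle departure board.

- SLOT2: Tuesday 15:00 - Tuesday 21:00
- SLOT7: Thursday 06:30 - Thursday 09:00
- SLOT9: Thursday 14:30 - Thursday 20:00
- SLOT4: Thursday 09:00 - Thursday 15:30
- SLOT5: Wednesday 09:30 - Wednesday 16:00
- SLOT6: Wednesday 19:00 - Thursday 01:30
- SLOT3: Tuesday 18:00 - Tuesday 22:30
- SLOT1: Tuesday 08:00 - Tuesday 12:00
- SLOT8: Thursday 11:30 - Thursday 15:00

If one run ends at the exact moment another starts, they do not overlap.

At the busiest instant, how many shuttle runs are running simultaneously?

3

Sweep the timeline, counting +1 at each start and −1 at each end (ends before starts at a tie):
Tuesday 08:00 start SLOT1 → 1
Tuesday 12:00 end SLOT1 → 0
Tuesday 15:00 start SLOT2 → 1
Tuesday 18:00 start SLOT3 → 2
Tuesday 21:00 end SLOT2 → 1
Tuesday 22:30 end SLOT3 → 0
Wednesday 09:30 start SLOT5 → 1
Wednesday 16:00 end SLOT5 → 0
Wednesday 19:00 start SLOT6 → 1
Thursday 01:30 end SLOT6 → 0
Thursday 06:30 start SLOT7 → 1
Thursday 09:00 end SLOT7 → 0
Thursday 09:00 start SLOT4 → 1
Thursday 11:30 start SLOT8 → 2
Thursday 14:30 start SLOT9 → 3
Thursday 15:00 end SLOT8 → 2
Thursday 15:30 end SLOT4 → 1
Thursday 20:00 end SLOT9 → 0
Peak is 3, at Thursday 14:30 (SLOT4, SLOT8, SLOT9).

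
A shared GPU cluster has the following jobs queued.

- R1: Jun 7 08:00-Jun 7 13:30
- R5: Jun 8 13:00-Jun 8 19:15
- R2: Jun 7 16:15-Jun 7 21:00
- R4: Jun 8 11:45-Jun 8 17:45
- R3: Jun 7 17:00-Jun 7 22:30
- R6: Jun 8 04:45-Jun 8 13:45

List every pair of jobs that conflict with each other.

Two intervals overlap when each starts before the other ends.
Sorted by start: R1, R2, R3, R6, R4, R5.
R2 starts after R1 ends, so R1 has no further overlaps.
R3 starts before R2 ends → R2 and R3 overlap.
R6 starts after R2 ends, so R2 has no further overlaps.
R6 starts after R3 ends, so R3 has no further overlaps.
R4 starts before R6 ends → R6 and R4 overlap.
R5 starts before R6 ends → R6 and R5 overlap.
R5 starts before R4 ends → R4 and R5 overlap.

R2 & R3, R4 & R5, R4 & R6, R5 & R6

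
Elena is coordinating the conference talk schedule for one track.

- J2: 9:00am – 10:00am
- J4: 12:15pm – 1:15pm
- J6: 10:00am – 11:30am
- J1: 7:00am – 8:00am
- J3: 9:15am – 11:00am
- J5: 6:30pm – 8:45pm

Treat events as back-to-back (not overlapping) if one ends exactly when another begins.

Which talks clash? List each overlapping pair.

J2 & J3, J3 & J6

Two intervals overlap when each starts before the other ends.
Sorted by start: J1, J2, J3, J6, J4, J5.
J2 starts after J1 ends; J1 is clear from here.
J3 starts before J2 ends → J2 and J3 overlap.
J6 starts exactly when J2 ends (back-to-back, no overlap); J2 is clear from here.
J6 starts before J3 ends → J3 and J6 overlap.
J4 starts after J3 ends; J3 is clear from here.
J4 starts after J6 ends; J6 is clear from here.
J5 starts after J4 ends.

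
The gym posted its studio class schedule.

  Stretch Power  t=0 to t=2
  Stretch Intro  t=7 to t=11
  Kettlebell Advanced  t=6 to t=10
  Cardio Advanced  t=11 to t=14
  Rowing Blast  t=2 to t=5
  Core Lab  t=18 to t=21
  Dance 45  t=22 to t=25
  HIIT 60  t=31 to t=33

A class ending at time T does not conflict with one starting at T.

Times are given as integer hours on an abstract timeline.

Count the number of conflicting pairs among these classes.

1

Two intervals overlap when each starts before the other ends.
Sorted by start: Stretch Power, Rowing Blast, Kettlebell Advanced, Stretch Intro, Cardio Advanced, Core Lab, Dance 45, HIIT 60.
Rowing Blast starts exactly when Stretch Power ends (back-to-back, no overlap); Stretch Power is clear from here.
Kettlebell Advanced starts after Rowing Blast ends; Rowing Blast is clear from here.
Stretch Intro starts before Kettlebell Advanced ends → Kettlebell Advanced and Stretch Intro overlap.
Cardio Advanced starts after Kettlebell Advanced ends; Kettlebell Advanced is clear from here.
Cardio Advanced starts exactly when Stretch Intro ends (back-to-back, no overlap); Stretch Intro is clear from here.
Core Lab starts after Cardio Advanced ends; Cardio Advanced is clear from here.
Dance 45 starts after Core Lab ends; Core Lab is clear from here.
HIIT 60 starts after Dance 45 ends.
Overlapping pairs: Kettlebell Advanced & Stretch Intro — 1 in total.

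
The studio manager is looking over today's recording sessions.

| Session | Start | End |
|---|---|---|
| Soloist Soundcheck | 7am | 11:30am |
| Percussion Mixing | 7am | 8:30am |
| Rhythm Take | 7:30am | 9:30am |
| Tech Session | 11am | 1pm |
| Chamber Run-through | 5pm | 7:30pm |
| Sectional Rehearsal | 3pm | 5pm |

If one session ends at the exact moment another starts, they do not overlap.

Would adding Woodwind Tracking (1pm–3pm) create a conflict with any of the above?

No — it doesn't clash with anything

Soloist Soundcheck: ends 11:30am at or before Woodwind Tracking starts 1pm → clear.
Percussion Mixing: ends 8:30am at or before Woodwind Tracking starts 1pm → clear.
Rhythm Take: ends 9:30am at or before Woodwind Tracking starts 1pm → clear.
Tech Session: ends 1pm at or before Woodwind Tracking starts 1pm → clear.
Sectional Rehearsal: starts 3pm at or after Woodwind Tracking ends 3pm → clear.
Chamber Run-through: starts 5pm at or after Woodwind Tracking ends 3pm → clear.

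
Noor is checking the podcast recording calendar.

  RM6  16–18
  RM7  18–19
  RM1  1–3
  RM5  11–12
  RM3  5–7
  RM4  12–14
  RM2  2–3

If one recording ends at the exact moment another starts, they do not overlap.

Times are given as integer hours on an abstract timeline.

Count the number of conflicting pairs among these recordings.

1

Sorted by start: RM1, RM2, RM3, RM5, RM4, RM6, RM7.
RM2 starts before RM1 ends → RM1 and RM2 overlap.
RM3 starts after RM1 ends, so nothing later overlaps RM1 either.
RM3 starts after RM2 ends, so nothing later overlaps RM2 either.
RM5 starts after RM3 ends, so nothing later overlaps RM3 either.
RM4 starts exactly when RM5 ends (back-to-back, no overlap), so nothing later overlaps RM5 either.
RM6 starts after RM4 ends, so nothing later overlaps RM4 either.
RM7 starts exactly when RM6 ends (back-to-back, no overlap).
Overlapping pairs: RM1 & RM2 — 1 in total.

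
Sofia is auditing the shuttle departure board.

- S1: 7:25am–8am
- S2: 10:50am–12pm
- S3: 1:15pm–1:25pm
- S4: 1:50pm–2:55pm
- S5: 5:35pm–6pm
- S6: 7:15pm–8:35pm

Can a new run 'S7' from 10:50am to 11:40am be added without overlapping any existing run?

No — it overlaps S2

S1: ends 8am at or before S7 starts 10:50am → clear.
S2: starts 10:50am before S7 ends 11:40am, and ends 12pm after S7 starts 10:50am → overlap.
S3: starts 1:15pm at or after S7 ends 11:40am → clear.
S4: starts 1:50pm at or after S7 ends 11:40am → clear.
S5: starts 5:35pm at or after S7 ends 11:40am → clear.
S6: starts 7:15pm at or after S7 ends 11:40am → clear.
S7 overlaps S2.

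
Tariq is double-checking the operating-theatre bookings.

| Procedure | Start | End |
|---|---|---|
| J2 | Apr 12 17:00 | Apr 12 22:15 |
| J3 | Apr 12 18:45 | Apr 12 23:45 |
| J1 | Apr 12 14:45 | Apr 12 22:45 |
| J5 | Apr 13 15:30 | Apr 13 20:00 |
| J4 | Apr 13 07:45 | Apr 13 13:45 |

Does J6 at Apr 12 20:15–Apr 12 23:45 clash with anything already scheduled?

J1: starts Apr 12 14:45 before J6 ends Apr 12 23:45, and ends Apr 12 22:45 after J6 starts Apr 12 20:15 → overlap.
J2: starts Apr 12 17:00 before J6 ends Apr 12 23:45, and ends Apr 12 22:15 after J6 starts Apr 12 20:15 → overlap.
J3: starts Apr 12 18:45 before J6 ends Apr 12 23:45, and ends Apr 12 23:45 after J6 starts Apr 12 20:15 → overlap.
J4: starts Apr 13 07:45 at or after J6 ends Apr 12 23:45 → clear.
J5: starts Apr 13 15:30 at or after J6 ends Apr 12 23:45 → clear.
J6 overlaps J1, J2, J3.

Yes — it overlaps J1, J2, J3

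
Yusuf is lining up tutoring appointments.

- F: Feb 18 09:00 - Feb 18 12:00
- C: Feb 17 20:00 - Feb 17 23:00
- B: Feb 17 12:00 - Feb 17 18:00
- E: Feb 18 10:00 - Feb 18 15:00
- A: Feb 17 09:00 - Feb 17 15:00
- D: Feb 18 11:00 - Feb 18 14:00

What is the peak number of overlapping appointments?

Sort all start/end points and keep a running count:
Feb 17 09:00 start A → 1
Feb 17 12:00 start B → 2
Feb 17 15:00 end A → 1
Feb 17 18:00 end B → 0
Feb 17 20:00 start C → 1
Feb 17 23:00 end C → 0
Feb 18 09:00 start F → 1
Feb 18 10:00 start E → 2
Feb 18 11:00 start D → 3
Feb 18 12:00 end F → 2
Feb 18 14:00 end D → 1
Feb 18 15:00 end E → 0
Peak is 3, at Feb 18 11:00 (D, E, F).

3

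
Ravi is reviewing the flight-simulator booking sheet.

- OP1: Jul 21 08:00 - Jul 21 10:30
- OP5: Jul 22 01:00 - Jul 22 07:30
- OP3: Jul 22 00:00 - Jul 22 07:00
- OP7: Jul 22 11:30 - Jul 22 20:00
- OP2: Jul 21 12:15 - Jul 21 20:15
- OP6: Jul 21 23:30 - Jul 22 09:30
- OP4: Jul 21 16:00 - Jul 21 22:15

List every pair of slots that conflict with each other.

Sorted by start: OP1, OP2, OP4, OP6, OP3, OP5, OP7.
OP2 starts after OP1 ends; OP1 is clear from here.
OP4 starts before OP2 ends → OP2 and OP4 overlap.
OP6 starts after OP2 ends; OP2 is clear from here.
OP6 starts after OP4 ends; OP4 is clear from here.
OP3 starts before OP6 ends → OP6 and OP3 overlap.
OP5 starts before OP6 ends → OP6 and OP5 overlap.
OP7 starts after OP6 ends.
OP5 starts before OP3 ends → OP3 and OP5 overlap.
OP7 starts after OP3 ends.
OP7 starts after OP5 ends.

OP2 & OP4, OP3 & OP5, OP3 & OP6, OP5 & OP6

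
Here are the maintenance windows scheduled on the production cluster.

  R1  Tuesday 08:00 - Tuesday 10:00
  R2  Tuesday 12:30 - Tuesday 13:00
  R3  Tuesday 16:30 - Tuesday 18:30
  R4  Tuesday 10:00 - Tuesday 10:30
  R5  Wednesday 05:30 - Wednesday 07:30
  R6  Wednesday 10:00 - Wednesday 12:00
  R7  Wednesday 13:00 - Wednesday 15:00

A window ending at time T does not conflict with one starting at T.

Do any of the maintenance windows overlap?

No

Two intervals overlap when each starts before the other ends.
Sorted by start: R1, R4, R2, R3, R5, R6, R7.
R4 starts exactly when R1 ends (back-to-back, no overlap), so R1 has no further overlaps.
R2 starts after R4 ends, so R4 has no further overlaps.
R3 starts after R2 ends, so R2 has no further overlaps.
R5 starts after R3 ends, so R3 has no further overlaps.
R6 starts after R5 ends, so R5 has no further overlaps.
R7 starts after R6 ends.
Every pair is clear; the schedule has no overlaps.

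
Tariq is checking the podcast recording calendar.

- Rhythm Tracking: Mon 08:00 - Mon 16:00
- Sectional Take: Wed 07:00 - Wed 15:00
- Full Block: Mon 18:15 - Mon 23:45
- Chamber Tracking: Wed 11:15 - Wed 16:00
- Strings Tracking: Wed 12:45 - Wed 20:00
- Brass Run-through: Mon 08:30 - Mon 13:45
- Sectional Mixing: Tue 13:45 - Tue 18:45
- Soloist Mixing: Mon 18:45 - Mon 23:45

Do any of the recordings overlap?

Yes

Check each pair: they overlap iff neither finishes before the other starts.
Sorted by start: Rhythm Tracking, Brass Run-through, Full Block, Soloist Mixing, Sectional Mixing, Sectional Take, Chamber Tracking, Strings Tracking.
Brass Run-through starts before Rhythm Tracking ends → Rhythm Tracking and Brass Run-through overlap.
That's a conflict, so the schedule is not conflict-free.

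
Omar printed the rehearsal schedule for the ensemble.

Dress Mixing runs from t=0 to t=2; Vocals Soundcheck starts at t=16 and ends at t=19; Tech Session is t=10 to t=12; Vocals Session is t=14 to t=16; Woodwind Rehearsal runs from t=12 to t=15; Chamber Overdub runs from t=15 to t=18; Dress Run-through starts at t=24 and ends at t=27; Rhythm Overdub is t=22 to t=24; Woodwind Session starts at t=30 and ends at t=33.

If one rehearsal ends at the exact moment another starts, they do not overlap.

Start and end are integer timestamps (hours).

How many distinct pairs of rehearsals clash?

Sorted by start: Dress Mixing, Tech Session, Woodwind Rehearsal, Vocals Session, Chamber Overdub, Vocals Soundcheck, Rhythm Overdub, Dress Run-through, Woodwind Session.
Tech Session starts after Dress Mixing ends, so nothing later overlaps Dress Mixing either.
Woodwind Rehearsal starts exactly when Tech Session ends (back-to-back, no overlap), so nothing later overlaps Tech Session either.
Vocals Session starts before Woodwind Rehearsal ends → Woodwind Rehearsal and Vocals Session overlap.
Chamber Overdub starts exactly when Woodwind Rehearsal ends (back-to-back, no overlap), so nothing later overlaps Woodwind Rehearsal either.
Chamber Overdub starts before Vocals Session ends → Vocals Session and Chamber Overdub overlap.
Vocals Soundcheck starts exactly when Vocals Session ends (back-to-back, no overlap), so nothing later overlaps Vocals Session either.
Vocals Soundcheck starts before Chamber Overdub ends → Chamber Overdub and Vocals Soundcheck overlap.
Rhythm Overdub starts after Chamber Overdub ends, so nothing later overlaps Chamber Overdub either.
Rhythm Overdub starts after Vocals Soundcheck ends, so nothing later overlaps Vocals Soundcheck either.
Dress Run-through starts exactly when Rhythm Overdub ends (back-to-back, no overlap), so nothing later overlaps Rhythm Overdub either.
Woodwind Session starts after Dress Run-through ends.
Overlapping pairs: Chamber Overdub & Vocals Session, Chamber Overdub & Vocals Soundcheck, Vocals Session & Woodwind Rehearsal — 3 in total.

3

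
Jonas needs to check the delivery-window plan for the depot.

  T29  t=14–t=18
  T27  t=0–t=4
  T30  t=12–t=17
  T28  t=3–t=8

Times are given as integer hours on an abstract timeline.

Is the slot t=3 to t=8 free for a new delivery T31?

T27: starts t=0 before T31 ends t=8, and ends t=4 after T31 starts t=3 → overlap.
T28: starts t=3 before T31 ends t=8, and ends t=8 after T31 starts t=3 → overlap.
T30: starts t=12 at or after T31 ends t=8 → clear.
T29: starts t=14 at or after T31 ends t=8 → clear.
T31 overlaps T27, T28.

No — it overlaps T27, T28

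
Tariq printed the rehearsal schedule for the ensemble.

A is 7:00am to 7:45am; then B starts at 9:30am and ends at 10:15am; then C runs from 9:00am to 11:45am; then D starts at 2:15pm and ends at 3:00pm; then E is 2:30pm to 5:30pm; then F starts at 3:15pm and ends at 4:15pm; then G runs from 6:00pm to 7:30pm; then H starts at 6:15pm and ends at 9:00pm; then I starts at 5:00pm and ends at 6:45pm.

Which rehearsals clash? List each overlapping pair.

B & C, D & E, E & F, E & I, G & H, G & I, H & I

Check each pair: they overlap iff neither finishes before the other starts.
Sorted by start: A, C, B, D, E, F, I, G, H.
C starts after A ends — done with A.
B starts before C ends → C and B overlap.
D starts after C ends — done with C.
D starts after B ends — done with B.
E starts before D ends → D and E overlap.
F starts after D ends — done with D.
F starts before E ends → E and F overlap.
I starts before E ends → E and I overlap.
G starts after E ends — done with E.
I starts after F ends — done with F.
G starts before I ends → I and G overlap.
H starts before I ends → I and H overlap.
H starts before G ends → G and H overlap.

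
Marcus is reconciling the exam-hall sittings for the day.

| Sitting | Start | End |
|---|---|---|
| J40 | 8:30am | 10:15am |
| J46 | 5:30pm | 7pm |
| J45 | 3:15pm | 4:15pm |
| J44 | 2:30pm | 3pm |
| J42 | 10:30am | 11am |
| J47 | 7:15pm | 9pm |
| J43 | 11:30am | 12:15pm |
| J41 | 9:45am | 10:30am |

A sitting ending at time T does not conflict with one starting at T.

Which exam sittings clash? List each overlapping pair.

Sorted by start: J40, J41, J42, J43, J44, J45, J46, J47.
J41 starts before J40 ends → J40 and J41 overlap.
J42 starts after J40 ends, so nothing later overlaps J40 either.
J42 starts exactly when J41 ends (back-to-back, no overlap), so nothing later overlaps J41 either.
J43 starts after J42 ends, so nothing later overlaps J42 either.
J44 starts after J43 ends, so nothing later overlaps J43 either.
J45 starts after J44 ends, so nothing later overlaps J44 either.
J46 starts after J45 ends, so nothing later overlaps J45 either.
J47 starts after J46 ends.

J40 & J41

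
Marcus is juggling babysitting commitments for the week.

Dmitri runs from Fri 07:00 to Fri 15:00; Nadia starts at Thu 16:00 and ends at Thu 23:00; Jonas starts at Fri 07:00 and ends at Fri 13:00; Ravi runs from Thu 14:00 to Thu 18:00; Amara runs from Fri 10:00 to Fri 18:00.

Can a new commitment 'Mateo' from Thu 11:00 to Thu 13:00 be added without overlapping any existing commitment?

Ravi: starts Thu 14:00 at or after Mateo ends Thu 13:00 → clear.
Nadia: starts Thu 16:00 at or after Mateo ends Thu 13:00 → clear.
Jonas: starts Fri 07:00 at or after Mateo ends Thu 13:00 → clear.
Dmitri: starts Fri 07:00 at or after Mateo ends Thu 13:00 → clear.
Amara: starts Fri 10:00 at or after Mateo ends Thu 13:00 → clear.

Yes — the slot is free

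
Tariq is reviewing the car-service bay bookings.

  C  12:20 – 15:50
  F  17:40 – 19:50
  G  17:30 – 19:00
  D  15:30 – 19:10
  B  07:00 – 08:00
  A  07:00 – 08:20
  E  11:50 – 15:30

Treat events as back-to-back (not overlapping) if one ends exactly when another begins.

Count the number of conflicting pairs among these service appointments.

Sorted by start: A, B, E, C, D, G, F.
B starts before A ends → A and B overlap.
E starts after A ends — done with A.
E starts after B ends — done with B.
C starts before E ends → E and C overlap.
D starts exactly when E ends (back-to-back, no overlap) — done with E.
D starts before C ends → C and D overlap.
G starts after C ends — done with C.
G starts before D ends → D and G overlap.
F starts before D ends → D and F overlap.
F starts before G ends → G and F overlap.
Overlapping pairs: A & B, C & D, C & E, D & F, D & G, F & G — 6 in total.

6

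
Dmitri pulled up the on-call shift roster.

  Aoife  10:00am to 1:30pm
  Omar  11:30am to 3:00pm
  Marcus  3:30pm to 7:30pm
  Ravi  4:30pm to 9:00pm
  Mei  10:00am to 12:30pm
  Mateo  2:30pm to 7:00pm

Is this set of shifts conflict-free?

Sorted by start: Aoife, Mei, Omar, Mateo, Marcus, Ravi.
Mei starts before Aoife ends → Aoife and Mei overlap.
That's a conflict, so the schedule is not conflict-free.

No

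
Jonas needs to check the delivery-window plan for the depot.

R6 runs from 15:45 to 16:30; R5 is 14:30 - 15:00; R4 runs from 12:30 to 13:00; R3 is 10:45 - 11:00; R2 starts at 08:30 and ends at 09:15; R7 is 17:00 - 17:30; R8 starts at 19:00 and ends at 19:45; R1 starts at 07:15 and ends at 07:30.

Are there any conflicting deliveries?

No

Sorted by start: R1, R2, R3, R4, R5, R6, R7, R8.
R2 starts after R1 ends, so R1 has no further overlaps.
R3 starts after R2 ends, so R2 has no further overlaps.
R4 starts after R3 ends, so R3 has no further overlaps.
R5 starts after R4 ends, so R4 has no further overlaps.
R6 starts after R5 ends, so R5 has no further overlaps.
R7 starts after R6 ends, so R6 has no further overlaps.
R8 starts after R7 ends.
Every pair is clear; the schedule has no overlaps.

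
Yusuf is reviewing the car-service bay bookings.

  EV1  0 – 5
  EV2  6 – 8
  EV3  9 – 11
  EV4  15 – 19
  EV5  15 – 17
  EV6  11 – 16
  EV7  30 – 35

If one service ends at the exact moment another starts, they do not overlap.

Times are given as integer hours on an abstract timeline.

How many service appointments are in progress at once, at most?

Walk through starts and ends in time order (an end at T is processed before a start at T):
0 start EV1 → 1
5 end EV1 → 0
6 start EV2 → 1
8 end EV2 → 0
9 start EV3 → 1
11 end EV3 → 0
11 start EV6 → 1
15 start EV4 → 2
15 start EV5 → 3
16 end EV6 → 2
17 end EV5 → 1
19 end EV4 → 0
30 start EV7 → 1
35 end EV7 → 0
Peak is 3, at 15 (EV4, EV5, EV6).

3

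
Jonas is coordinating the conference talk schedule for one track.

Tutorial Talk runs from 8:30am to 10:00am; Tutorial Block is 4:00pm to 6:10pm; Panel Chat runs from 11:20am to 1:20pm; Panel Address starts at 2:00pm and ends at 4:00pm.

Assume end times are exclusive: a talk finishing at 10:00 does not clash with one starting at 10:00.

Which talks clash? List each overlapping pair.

no overlapping pairs

Check each pair: they overlap iff neither finishes before the other starts.
Sorted by start: Tutorial Talk, Panel Chat, Panel Address, Tutorial Block.
Panel Chat starts after Tutorial Talk ends; Tutorial Talk is clear from here.
Panel Address starts after Panel Chat ends; Panel Chat is clear from here.
Tutorial Block starts exactly when Panel Address ends (back-to-back, no overlap).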